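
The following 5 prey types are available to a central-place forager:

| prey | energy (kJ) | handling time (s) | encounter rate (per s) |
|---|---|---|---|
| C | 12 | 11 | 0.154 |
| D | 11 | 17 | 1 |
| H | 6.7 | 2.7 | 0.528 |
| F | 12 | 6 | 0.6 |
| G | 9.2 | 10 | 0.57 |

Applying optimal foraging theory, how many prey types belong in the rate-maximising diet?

Rank by E/h (kJ/s): H 2.48, F 2, C 1.09, G 0.92, D 0.647. Include each in turn until the next type's E/h falls below the running intake rate.
Rate on top 1: 1.458. F: 2 > 1.458 → include.
Rate on top 2: 1.782. C: 1.09 < 1.782 → exclude; stop.
Optimal diet: H, F — 2 of 5 types.

2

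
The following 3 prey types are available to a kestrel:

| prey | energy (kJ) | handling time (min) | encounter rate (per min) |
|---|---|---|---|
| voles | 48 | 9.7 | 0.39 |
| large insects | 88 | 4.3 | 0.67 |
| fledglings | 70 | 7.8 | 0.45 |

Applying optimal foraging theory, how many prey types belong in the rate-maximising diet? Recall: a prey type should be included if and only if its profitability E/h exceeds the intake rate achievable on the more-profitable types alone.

1

Profitabilities (E/h, kJ/min): large insects 20.5, fledglings 8.97, voles 4.95. Add prey in this order while the next type's profitability exceeds the intake rate on those already taken.
Rate on top 1: 15.19. fledglings: 8.97 < 15.19 → exclude; stop.
Optimal diet: large insects — 1 of 3 types.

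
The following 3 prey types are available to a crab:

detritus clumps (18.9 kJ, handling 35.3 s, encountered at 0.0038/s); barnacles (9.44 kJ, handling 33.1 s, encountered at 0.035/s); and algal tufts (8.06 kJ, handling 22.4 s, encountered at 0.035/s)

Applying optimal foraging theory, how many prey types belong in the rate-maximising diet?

Rank by E/h (kJ/s): detritus clumps 0.535, algal tufts 0.36, barnacles 0.285. Include each in turn until the next type's E/h falls below the running intake rate.
Rate on top 1: 0.06333. algal tufts: 0.36 > 0.06333 → include.
Rate on top 2: 0.1845. barnacles: 0.285 > 0.1845 → include.
Optimal diet: detritus clumps, algal tufts, barnacles — 3 of 3 types.

3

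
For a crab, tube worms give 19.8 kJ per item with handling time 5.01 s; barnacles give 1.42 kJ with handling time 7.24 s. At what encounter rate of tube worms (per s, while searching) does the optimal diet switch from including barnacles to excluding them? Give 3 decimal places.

The zero-one rule: include barnacles iff E₂/h₂ > λE₁/(1+λh₁). Equality gives the switch point.
λE₁h₂ = E₂ + λE₂h₁ ⇒ λ = E₂/(E₁h₂ − E₂h₁) = 1.42/(143.4 − 7.114) = 0.01042 per s.

0.010 per s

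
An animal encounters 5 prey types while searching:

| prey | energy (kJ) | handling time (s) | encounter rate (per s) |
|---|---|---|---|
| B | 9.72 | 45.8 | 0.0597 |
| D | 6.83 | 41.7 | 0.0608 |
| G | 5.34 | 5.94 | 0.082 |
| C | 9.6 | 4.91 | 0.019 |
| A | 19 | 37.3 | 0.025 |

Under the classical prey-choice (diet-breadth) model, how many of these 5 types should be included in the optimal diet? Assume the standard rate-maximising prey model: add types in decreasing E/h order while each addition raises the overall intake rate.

Rank by E/h (kJ/s): C 1.96, G 0.899, A 0.509, B 0.212, D 0.164. Include each in turn until the next type's E/h falls below the running intake rate.
Rate on top 1: 0.1668. G: 0.899 > 0.1668 → include.
Rate on top 2: 0.3925. A: 0.509 > 0.3925 → include.
Rate on top 3: 0.4359. B: 0.212 < 0.4359 → exclude; stop.
Optimal diet: C, G, A — 3 of 5 types.

3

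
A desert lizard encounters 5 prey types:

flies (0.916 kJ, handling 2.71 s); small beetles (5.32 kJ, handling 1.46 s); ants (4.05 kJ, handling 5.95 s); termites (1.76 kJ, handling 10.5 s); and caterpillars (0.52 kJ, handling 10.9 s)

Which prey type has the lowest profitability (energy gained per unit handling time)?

caterpillars

In descending order of E/h:
small beetles: 5.32/1.46 = 3.64 kJ/s
ants: 4.05/5.95 = 0.681 kJ/s
flies: 0.916/2.71 = 0.338 kJ/s
termites: 1.76/10.5 = 0.168 kJ/s
caterpillars: 0.52/10.9 = 0.0477 kJ/s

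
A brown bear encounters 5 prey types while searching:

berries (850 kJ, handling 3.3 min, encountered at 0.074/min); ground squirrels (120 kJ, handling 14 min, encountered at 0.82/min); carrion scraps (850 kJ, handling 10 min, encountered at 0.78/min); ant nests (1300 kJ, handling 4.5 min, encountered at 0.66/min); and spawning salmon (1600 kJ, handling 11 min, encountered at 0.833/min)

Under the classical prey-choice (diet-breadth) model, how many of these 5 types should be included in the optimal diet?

2

E/h in descending order: ant nests 289, berries 258, spawning salmon 145, carrion scraps 85, ground squirrels 8.57 kJ/min. The optimal diet is the largest prefix of this list for which every included type satisfies E_i/h_i > R on the types above it.
Rate on top 1: 216.1. berries: 258 > 216.1 → include.
Rate on top 2: 218.5. spawning salmon: 145 < 218.5 → exclude; stop.
Optimal diet: ant nests, berries — 2 of 5 types.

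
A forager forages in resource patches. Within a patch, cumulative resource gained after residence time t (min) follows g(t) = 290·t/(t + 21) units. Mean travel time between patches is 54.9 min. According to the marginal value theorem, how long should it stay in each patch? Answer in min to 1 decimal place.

34.0 min

By the marginal value theorem, leave when the instantaneous gain rate g'(t) equals the habitat-wide average g(t)/(T + t).
g'(t) = 290·21/(t + 21)². Setting 290·21/(t+21)² = 290t/[(t+21)(54.9+t)] gives 21(54.9+t) = t(t+21), so t² = 21×54.9 = 1153.
t* = √1153 = 33.95 min.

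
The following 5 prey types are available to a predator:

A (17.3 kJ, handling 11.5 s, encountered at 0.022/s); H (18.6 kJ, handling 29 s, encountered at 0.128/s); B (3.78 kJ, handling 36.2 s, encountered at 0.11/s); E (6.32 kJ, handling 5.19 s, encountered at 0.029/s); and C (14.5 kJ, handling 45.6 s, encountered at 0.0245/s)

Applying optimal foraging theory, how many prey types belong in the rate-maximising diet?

Profitabilities (E/h, kJ/s): A 1.5, E 1.22, H 0.641, C 0.318, B 0.104. Add prey in this order while the next type's profitability exceeds the intake rate on those already taken.
Rate on top 1: 0.3038. E: 1.22 > 0.3038 → include.
Rate on top 2: 0.4018. H: 0.641 > 0.4018 → include.
Rate on top 3: 0.5756. C: 0.318 < 0.5756 → exclude; stop.
Optimal diet: A, E, H — 3 of 5 types.

3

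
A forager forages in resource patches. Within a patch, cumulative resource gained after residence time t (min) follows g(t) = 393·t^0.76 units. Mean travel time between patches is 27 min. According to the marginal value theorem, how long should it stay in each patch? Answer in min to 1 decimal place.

85.5 min

Maximise g(t)/(T+t): set derivative to zero → g'(t)(T+t) = g(t).
g'(t) = 0.76·393·t^-0.24. Setting 0.76·393·t^-0.24 = 393·t^0.76/(27+t) gives 0.76(27+t) = t, so 0.24·t = 0.76×27.
t* = 0.76×27/0.24 = 85.5 min.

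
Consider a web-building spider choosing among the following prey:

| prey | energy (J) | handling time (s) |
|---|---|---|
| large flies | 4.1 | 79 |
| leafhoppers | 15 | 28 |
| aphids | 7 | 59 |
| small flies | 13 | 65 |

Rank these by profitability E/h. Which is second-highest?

small flies

Profitability E/h (J/s): large flies = 4.1/79 = 0.0519, leafhoppers = 15/28 = 0.536, aphids = 7/59 = 0.119, small flies = 13/65 = 0.2.
Ranked: leafhoppers > small flies > aphids > large flies.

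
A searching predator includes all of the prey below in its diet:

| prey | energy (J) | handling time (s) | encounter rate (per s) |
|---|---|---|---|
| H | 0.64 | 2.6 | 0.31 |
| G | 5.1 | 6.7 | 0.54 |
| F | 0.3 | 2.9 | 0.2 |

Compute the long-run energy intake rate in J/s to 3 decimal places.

0.502 J/s

Energy encountered per unit search time: 0.31×0.64 + 0.54×5.1 + 0.2×0.3 = 3.012 J/s.
Handling time per unit search time: 0.31×2.6 + 0.54×6.7 + 0.2×2.9 = 5.004.
Rate = 3.012/(1 + 5.004) = 0.5017 J/s.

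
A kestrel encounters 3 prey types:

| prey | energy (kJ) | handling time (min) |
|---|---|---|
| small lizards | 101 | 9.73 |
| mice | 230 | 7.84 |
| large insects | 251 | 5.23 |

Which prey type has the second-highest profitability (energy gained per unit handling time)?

Profitability E/h (kJ/min): small lizards = 101/9.73 = 10.4, mice = 230/7.84 = 29.3, large insects = 251/5.23 = 48.
Ranked: large insects > mice > small lizards.

mice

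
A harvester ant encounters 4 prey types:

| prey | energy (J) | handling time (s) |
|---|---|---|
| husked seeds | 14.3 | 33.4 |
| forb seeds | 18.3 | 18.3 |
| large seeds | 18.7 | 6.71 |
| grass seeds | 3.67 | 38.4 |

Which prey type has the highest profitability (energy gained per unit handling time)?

large seeds

In descending order of E/h:
large seeds: 18.7/6.71 = 2.79 J/s
forb seeds: 18.3/18.3 = 1 J/s
husked seeds: 14.3/33.4 = 0.428 J/s
grass seeds: 3.67/38.4 = 0.0956 J/s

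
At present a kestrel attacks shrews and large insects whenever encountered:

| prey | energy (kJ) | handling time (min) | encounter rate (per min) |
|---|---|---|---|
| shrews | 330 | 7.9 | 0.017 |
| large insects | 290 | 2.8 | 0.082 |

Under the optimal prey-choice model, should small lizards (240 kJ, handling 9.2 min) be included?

Current rate: (0.017×330 + 0.082×290)/(1 + 0.017×7.9 + 0.082×2.8) = 21.55 kJ/min.
Profitability of small lizards: 240/9.2 = 26.09 kJ/min.
Since 26.09 > R, including small lizards increases the long-run rate.

Yes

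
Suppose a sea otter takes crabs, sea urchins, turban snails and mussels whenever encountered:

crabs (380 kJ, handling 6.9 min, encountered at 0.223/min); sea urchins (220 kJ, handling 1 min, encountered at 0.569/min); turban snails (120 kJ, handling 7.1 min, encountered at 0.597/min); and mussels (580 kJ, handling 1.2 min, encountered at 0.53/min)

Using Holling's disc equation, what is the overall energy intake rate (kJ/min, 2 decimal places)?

R = (0.223×380 + 0.569×220 + 0.597×120 + 0.53×580) / (1 + 0.223×6.9 + 0.569×1 + 0.597×7.1 + 0.53×1.2) = 589/7.982 = 73.78 kJ/min.

73.78 kJ/min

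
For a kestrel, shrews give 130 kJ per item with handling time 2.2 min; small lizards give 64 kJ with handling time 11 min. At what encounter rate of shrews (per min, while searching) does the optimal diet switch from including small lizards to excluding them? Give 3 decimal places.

0.050 per min

At the threshold, the rate on shrews alone equals the profitability of small lizards: λ·130/(1 + λ·2.2) = 64/11 = 5.818.
Rearranging, λ(130 − 5.818×2.2) = 5.818, so λ = 5.818/117.2 = 0.04964 per min.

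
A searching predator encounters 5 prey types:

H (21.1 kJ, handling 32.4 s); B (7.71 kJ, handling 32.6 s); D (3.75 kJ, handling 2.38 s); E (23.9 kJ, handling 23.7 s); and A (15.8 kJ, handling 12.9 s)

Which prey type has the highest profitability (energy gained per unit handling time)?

In descending order of E/h:
D: 3.75/2.38 = 1.58 kJ/s
A: 15.8/12.9 = 1.22 kJ/s
E: 23.9/23.7 = 1.01 kJ/s
H: 21.1/32.4 = 0.651 kJ/s
B: 7.71/32.6 = 0.237 kJ/s

D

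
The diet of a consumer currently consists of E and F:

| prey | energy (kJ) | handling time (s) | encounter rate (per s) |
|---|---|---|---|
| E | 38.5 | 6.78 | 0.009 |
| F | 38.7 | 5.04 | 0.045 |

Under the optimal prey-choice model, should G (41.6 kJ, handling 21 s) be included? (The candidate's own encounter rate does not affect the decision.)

Yes

Intake rate on the current diet: R = (0.009×38.5 + 0.045×38.7) / (1 + 0.009×6.78 + 0.045×5.04) = 2.088/1.288 = 1.621 kJ/s.
G: E/h = 41.6/21 = 1.981 kJ/s.
Since 1.981 > R, including G increases the long-run rate.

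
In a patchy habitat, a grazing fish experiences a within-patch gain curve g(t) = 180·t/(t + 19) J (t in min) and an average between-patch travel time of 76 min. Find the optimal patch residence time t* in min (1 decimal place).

38.0 min

By the marginal value theorem, leave when the instantaneous gain rate g'(t) equals the habitat-wide average g(t)/(T + t).
g'(t) = 180·19/(t + 19)². Setting 180·19/(t+19)² = 180t/[(t+19)(76+t)] gives 19(76+t) = t(t+19), so t² = 19×76 = 1444.
t* = √1444 = 38 min.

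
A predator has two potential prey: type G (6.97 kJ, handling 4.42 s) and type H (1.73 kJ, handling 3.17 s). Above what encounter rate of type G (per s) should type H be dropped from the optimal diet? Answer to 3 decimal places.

0.120 per s

The zero-one rule: include type H iff E₂/h₂ > λE₁/(1+λh₁). Equality gives the switch point.
λE₁h₂ = E₂ + λE₂h₁ ⇒ λ = E₂/(E₁h₂ − E₂h₁) = 1.73/(22.09 − 7.647) = 0.1197 per s.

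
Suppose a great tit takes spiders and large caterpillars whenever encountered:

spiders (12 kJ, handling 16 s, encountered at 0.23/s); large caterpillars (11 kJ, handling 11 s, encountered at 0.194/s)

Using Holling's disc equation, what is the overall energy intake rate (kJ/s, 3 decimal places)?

0.718 kJ/s

R = (0.23×12 + 0.194×11) / (1 + 0.23×16 + 0.194×11) = 4.894/6.814 = 0.7182 kJ/s.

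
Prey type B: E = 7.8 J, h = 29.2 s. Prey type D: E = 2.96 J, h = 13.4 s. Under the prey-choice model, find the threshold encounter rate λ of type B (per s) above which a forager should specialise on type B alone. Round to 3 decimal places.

The zero-one rule: include type D iff E₂/h₂ > λE₁/(1+λh₁). Equality gives the switch point.
λE₁h₂ = E₂ + λE₂h₁ ⇒ λ = E₂/(E₁h₂ − E₂h₁) = 2.96/(104.5 − 86.43) = 0.1636 per s.

0.164 per s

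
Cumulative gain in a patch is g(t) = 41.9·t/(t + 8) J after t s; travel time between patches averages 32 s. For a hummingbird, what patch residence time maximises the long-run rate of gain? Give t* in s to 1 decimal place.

16.0 s

Optimal t* satisfies g'(t*) = g(t*)/(T + t*).
g'(t) = 41.9·8/(t + 8)². Setting 41.9·8/(t+8)² = 41.9t/[(t+8)(32+t)] gives 8(32+t) = t(t+8), so t² = 8×32 = 256.
t* = √256 = 16 s.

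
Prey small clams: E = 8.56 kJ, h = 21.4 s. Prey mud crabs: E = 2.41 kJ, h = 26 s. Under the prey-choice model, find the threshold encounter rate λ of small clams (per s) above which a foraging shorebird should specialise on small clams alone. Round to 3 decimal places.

At the threshold, the rate on small clams alone equals the profitability of mud crabs: λ·8.56/(1 + λ·21.4) = 2.41/26 = 0.09269.
Rearranging, λ(8.56 − 0.09269×21.4) = 0.09269, so λ = 0.09269/6.576 = 0.01409 per s.

0.014 per s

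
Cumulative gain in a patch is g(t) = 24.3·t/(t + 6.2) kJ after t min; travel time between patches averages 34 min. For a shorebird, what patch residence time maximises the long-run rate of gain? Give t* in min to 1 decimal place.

By the marginal value theorem, leave when the instantaneous gain rate g'(t) equals the habitat-wide average g(t)/(T + t).
g'(t) = 24.3·6.2/(t + 6.2)². Setting 24.3·6.2/(t+6.2)² = 24.3t/[(t+6.2)(34+t)] gives 6.2(34+t) = t(t+6.2), so t² = 6.2×34 = 210.8.
t* = √210.8 = 14.52 min.

14.5 min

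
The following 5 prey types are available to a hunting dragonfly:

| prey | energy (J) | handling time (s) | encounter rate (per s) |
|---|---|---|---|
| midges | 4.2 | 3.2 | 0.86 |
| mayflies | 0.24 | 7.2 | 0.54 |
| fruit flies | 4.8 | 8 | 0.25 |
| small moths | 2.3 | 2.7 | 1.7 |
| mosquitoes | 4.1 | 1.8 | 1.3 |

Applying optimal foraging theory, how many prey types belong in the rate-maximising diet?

1

Profitabilities (E/h, J/s): mosquitoes 2.28, midges 1.31, small moths 0.852, fruit flies 0.6, mayflies 0.0333. Add prey in this order while the next type's profitability exceeds the intake rate on those already taken.
Rate on top 1: 1.596. midges: 1.31 < 1.596 → exclude; stop.
Optimal diet: mosquitoes — 1 of 5 types.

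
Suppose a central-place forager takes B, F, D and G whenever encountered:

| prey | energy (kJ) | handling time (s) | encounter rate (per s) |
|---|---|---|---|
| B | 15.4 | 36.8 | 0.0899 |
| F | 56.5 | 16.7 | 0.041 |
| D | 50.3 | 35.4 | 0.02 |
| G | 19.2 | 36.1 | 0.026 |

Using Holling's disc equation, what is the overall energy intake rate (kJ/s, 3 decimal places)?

0.784 kJ/s

Energy encountered per unit search time: 0.0899×15.4 + 0.041×56.5 + 0.02×50.3 + 0.026×19.2 = 5.206 kJ/s.
Handling time per unit search time: 0.0899×36.8 + 0.041×16.7 + 0.02×35.4 + 0.026×36.1 = 5.64.
Rate = 5.206/(1 + 5.64) = 0.7841 kJ/s.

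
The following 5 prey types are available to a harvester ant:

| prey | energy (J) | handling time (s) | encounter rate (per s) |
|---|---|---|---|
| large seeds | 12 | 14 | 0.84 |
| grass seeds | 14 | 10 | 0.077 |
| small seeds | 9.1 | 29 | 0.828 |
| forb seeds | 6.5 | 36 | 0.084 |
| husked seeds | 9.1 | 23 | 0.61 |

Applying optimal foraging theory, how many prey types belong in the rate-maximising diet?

E/h in descending order: grass seeds 1.4, large seeds 0.857, husked seeds 0.396, small seeds 0.314, forb seeds 0.181 J/s. The optimal diet is the largest prefix of this list for which every included type satisfies E_i/h_i > R on the types above it.
Rate on top 1: 0.609. large seeds: 0.857 > 0.609 → include.
Rate on top 2: 0.8247. husked seeds: 0.396 < 0.8247 → exclude; stop.
Optimal diet: grass seeds, large seeds — 2 of 5 types.

2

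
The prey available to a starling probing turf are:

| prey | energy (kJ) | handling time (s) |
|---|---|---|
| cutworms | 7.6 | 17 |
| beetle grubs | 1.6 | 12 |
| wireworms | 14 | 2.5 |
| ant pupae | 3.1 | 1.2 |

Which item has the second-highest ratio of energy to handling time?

In descending order of E/h:
wireworms: 14/2.5 = 5.6 kJ/s
ant pupae: 3.1/1.2 = 2.58 kJ/s
cutworms: 7.6/17 = 0.447 kJ/s
beetle grubs: 1.6/12 = 0.133 kJ/s

ant pupae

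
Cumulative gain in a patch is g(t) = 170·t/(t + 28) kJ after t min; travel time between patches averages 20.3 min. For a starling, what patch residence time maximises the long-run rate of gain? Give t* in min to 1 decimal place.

23.8 min

Maximise g(t)/(T+t): set derivative to zero → g'(t)(T+t) = g(t).
g'(t) = 170·28/(t + 28)². Setting 170·28/(t+28)² = 170t/[(t+28)(20.3+t)] gives 28(20.3+t) = t(t+28), so t² = 28×20.3 = 568.4.
t* = √568.4 = 23.84 min.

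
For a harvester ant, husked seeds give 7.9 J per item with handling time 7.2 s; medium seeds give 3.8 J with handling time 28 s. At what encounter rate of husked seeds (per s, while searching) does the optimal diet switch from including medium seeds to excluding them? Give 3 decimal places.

Drop medium seeds once their profitability E₂/h₂ falls below the rate achievable on husked seeds alone: E₂/h₂ = λE₁/(1 + λh₁).
Solve for λ: λE₁h₂ = E₂(1 + λh₁) → λ(E₁h₂ − E₂h₁) = E₂ → λ = E₂/(E₁h₂ − E₂h₁).
λ = 3.8/(7.9×28 − 3.8×7.2) = 3.8/193.8 = 0.0196 per s.

0.020 per s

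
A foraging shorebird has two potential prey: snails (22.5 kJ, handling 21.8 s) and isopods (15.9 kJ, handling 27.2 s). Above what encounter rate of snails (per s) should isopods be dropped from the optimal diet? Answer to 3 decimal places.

0.060 per s

At the threshold, the rate on snails alone equals the profitability of isopods: λ·22.5/(1 + λ·21.8) = 15.9/27.2 = 0.5846.
Rearranging, λ(22.5 − 0.5846×21.8) = 0.5846, so λ = 0.5846/9.757 = 0.05991 per s.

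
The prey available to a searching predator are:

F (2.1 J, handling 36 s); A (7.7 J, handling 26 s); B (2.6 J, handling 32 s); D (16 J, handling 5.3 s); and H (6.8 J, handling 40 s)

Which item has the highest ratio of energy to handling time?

D

Profitability E/h (J/s): F = 2.1/36 = 0.0583, A = 7.7/26 = 0.296, B = 2.6/32 = 0.0813, D = 16/5.3 = 3.02, H = 6.8/40 = 0.17.
Ranked: D > A > H > B > F.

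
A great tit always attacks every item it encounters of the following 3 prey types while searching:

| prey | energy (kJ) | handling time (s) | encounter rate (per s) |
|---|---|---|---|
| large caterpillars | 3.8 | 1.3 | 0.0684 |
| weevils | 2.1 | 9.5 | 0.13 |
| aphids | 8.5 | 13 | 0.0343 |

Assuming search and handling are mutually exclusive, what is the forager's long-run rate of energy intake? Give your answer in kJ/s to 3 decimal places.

0.298 kJ/s

R = Σλ_iE_i / (1 + Σλ_ih_i)
Numerator: 0.0684×3.8 + 0.13×2.1 + 0.0343×8.5 = 0.8245
Denominator: 1 + 0.0684×1.3 + 0.13×9.5 + 0.0343×13 = 2.77
R = 0.8245/2.77 = 0.2977 kJ/s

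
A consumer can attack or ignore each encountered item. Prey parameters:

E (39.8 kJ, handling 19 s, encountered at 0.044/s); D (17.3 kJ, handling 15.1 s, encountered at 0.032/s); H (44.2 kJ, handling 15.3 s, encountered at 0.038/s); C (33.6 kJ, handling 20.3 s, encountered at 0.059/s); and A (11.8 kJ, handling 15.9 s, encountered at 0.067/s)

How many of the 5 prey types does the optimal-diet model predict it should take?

3

Profitabilities (E/h, kJ/s): H 2.89, E 2.09, C 1.66, D 1.15, A 0.742. Add prey in this order while the next type's profitability exceeds the intake rate on those already taken.
Rate on top 1: 1.062. E: 2.09 > 1.062 → include.
Rate on top 2: 1.419. C: 1.66 > 1.419 → include.
Rate on top 3: 1.497. D: 1.15 < 1.497 → exclude; stop.
Optimal diet: H, E, C — 3 of 5 types.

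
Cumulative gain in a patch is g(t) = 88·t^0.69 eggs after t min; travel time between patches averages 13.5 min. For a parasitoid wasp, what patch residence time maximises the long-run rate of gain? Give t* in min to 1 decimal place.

Optimal t* satisfies g'(t*) = g(t*)/(T + t*).
g'(t) = 0.69·88·t^-0.31. Setting 0.69·88·t^-0.31 = 88·t^0.69/(13.5+t) gives 0.69(13.5+t) = t, so 0.31·t = 0.69×13.5.
t* = 0.69×13.5/0.31 = 30.05 min.

30.0 min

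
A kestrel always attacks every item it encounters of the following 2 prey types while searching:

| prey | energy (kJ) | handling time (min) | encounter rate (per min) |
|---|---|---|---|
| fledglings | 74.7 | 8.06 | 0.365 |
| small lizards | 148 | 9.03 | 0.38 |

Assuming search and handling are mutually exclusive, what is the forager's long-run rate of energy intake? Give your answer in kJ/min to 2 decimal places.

11.33 kJ/min

Energy encountered per unit search time: 0.365×74.7 + 0.38×148 = 83.51 kJ/min.
Handling time per unit search time: 0.365×8.06 + 0.38×9.03 = 6.373.
Rate = 83.51/(1 + 6.373) = 11.33 kJ/min.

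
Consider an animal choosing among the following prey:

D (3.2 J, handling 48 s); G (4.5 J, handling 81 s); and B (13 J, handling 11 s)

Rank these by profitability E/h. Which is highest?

B

In descending order of E/h:
B: 13/11 = 1.18 J/s
D: 3.2/48 = 0.0667 J/s
G: 4.5/81 = 0.0556 J/s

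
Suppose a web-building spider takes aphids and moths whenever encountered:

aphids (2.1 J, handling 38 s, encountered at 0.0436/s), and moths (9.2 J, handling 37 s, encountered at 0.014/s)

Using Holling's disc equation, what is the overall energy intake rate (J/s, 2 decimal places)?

R = (0.0436×2.1 + 0.014×9.2) / (1 + 0.0436×38 + 0.014×37) = 0.2204/3.175 = 0.06941 J/s.

0.07 J/s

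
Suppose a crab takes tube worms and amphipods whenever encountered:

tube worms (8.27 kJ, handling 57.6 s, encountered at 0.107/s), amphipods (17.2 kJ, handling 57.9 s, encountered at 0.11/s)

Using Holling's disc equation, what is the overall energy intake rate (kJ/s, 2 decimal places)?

R = Σλ_iE_i / (1 + Σλ_ih_i)
Numerator: 0.107×8.27 + 0.11×17.2 = 2.777
Denominator: 1 + 0.107×57.6 + 0.11×57.9 = 13.53
R = 2.777/13.53 = 0.2052 kJ/s

0.21 kJ/s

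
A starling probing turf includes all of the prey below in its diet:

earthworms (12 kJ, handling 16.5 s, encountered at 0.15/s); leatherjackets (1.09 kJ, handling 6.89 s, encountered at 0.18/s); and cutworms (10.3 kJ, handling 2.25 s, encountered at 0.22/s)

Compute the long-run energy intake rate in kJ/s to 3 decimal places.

Energy encountered per unit search time: 0.15×12 + 0.18×1.09 + 0.22×10.3 = 4.262 kJ/s.
Handling time per unit search time: 0.15×16.5 + 0.18×6.89 + 0.22×2.25 = 4.21.
Rate = 4.262/(1 + 4.21) = 0.818 kJ/s.

0.818 kJ/s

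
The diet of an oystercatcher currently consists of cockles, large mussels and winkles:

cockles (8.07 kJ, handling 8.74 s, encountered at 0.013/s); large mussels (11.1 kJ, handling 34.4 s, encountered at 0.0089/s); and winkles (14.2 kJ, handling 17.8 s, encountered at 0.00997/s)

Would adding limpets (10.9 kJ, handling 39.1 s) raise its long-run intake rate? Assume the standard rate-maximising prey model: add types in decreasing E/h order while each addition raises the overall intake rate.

Yes

Intake rate on the current diet: R = (0.013×8.07 + 0.0089×11.1 + 0.00997×14.2) / (1 + 0.013×8.74 + 0.0089×34.4 + 0.00997×17.8) = 0.3453/1.597 = 0.2162 kJ/s.
Profitability of limpets: 10.9/39.1 = 0.2788 kJ/s.
0.2788 > 0.2162, so adding limpets raises the average — include it.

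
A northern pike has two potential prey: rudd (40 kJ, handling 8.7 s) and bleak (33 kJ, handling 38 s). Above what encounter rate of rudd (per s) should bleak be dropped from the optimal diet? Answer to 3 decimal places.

0.027 per s

The zero-one rule: include bleak iff E₂/h₂ > λE₁/(1+λh₁). Equality gives the switch point.
λE₁h₂ = E₂ + λE₂h₁ ⇒ λ = E₂/(E₁h₂ − E₂h₁) = 33/(1520 − 287.1) = 0.02677 per s.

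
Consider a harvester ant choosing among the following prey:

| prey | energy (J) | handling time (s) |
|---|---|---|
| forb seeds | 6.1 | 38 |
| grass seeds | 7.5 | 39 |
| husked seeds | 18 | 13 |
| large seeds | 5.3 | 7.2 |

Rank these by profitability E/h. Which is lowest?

Profitability E/h (J/s): forb seeds = 6.1/38 = 0.161, grass seeds = 7.5/39 = 0.192, husked seeds = 18/13 = 1.38, large seeds = 5.3/7.2 = 0.736.
Ranked: husked seeds > large seeds > grass seeds > forb seeds.

forb seeds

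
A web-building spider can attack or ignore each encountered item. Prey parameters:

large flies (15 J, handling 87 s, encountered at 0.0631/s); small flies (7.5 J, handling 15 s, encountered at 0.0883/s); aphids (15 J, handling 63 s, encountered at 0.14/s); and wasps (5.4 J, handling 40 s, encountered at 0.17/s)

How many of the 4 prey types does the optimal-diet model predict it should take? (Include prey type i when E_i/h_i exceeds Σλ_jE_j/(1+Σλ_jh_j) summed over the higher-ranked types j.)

1

Profitabilities (E/h, J/s): small flies 0.5, aphids 0.238, large flies 0.172, wasps 0.135. Add prey in this order while the next type's profitability exceeds the intake rate on those already taken.
Rate on top 1: 0.2849. aphids: 0.238 < 0.2849 → exclude; stop.
Optimal diet: small flies — 1 of 4 types.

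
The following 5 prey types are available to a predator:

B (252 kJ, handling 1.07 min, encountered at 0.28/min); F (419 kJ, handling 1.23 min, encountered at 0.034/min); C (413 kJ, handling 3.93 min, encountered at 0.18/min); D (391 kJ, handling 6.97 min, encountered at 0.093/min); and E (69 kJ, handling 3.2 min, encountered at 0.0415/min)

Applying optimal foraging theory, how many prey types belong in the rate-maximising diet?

Rank by E/h (kJ/min): F 341, B 236, C 105, D 56.1, E 21.6. Include each in turn until the next type's E/h falls below the running intake rate.
Rate on top 1: 13.67. B: 236 > 13.67 → include.
Rate on top 2: 63.22. C: 105 > 63.22 → include.
Rate on top 3: 77.68. D: 56.1 < 77.68 → exclude; stop.
Optimal diet: F, B, C — 3 of 5 types.

3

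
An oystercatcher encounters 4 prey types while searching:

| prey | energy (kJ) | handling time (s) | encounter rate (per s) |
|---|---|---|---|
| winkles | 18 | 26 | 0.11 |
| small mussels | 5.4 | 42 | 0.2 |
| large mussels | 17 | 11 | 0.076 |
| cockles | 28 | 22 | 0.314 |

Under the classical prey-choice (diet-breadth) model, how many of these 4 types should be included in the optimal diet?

2

Rank by E/h (kJ/s): large mussels 1.55, cockles 1.27, winkles 0.692, small mussels 0.129. Include each in turn until the next type's E/h falls below the running intake rate.
Rate on top 1: 0.7037. cockles: 1.27 > 0.7037 → include.
Rate on top 2: 1.153. winkles: 0.692 < 1.153 → exclude; stop.
Optimal diet: large mussels, cockles — 2 of 4 types.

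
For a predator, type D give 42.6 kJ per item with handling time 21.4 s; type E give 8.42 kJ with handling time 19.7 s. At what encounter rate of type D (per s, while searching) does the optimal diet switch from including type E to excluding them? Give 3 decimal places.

Drop type E once their profitability E₂/h₂ falls below the rate achievable on type D alone: E₂/h₂ = λE₁/(1 + λh₁).
Solve for λ: λE₁h₂ = E₂(1 + λh₁) → λ(E₁h₂ − E₂h₁) = E₂ → λ = E₂/(E₁h₂ − E₂h₁).
λ = 8.42/(42.6×19.7 − 8.42×21.4) = 8.42/659 = 0.01278 per s.

0.013 per s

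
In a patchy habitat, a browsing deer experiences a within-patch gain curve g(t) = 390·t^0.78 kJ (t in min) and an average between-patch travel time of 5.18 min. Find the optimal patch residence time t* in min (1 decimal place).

Optimal t* satisfies g'(t*) = g(t*)/(T + t*).
g'(t) = 0.78·390·t^-0.22. Setting 0.78·390·t^-0.22 = 390·t^0.78/(5.18+t) gives 0.78(5.18+t) = t, so 0.22·t = 0.78×5.18.
t* = 0.78×5.18/0.22 = 18.37 min.

18.4 min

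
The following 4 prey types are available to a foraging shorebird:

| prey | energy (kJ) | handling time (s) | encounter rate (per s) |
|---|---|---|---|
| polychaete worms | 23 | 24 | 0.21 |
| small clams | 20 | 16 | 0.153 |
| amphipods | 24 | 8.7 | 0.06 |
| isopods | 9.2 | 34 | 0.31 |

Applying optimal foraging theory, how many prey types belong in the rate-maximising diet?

2

Profitabilities (E/h, kJ/s): amphipods 2.76, small clams 1.25, polychaete worms 0.958, isopods 0.271. Add prey in this order while the next type's profitability exceeds the intake rate on those already taken.
Rate on top 1: 0.9461. small clams: 1.25 > 0.9461 → include.
Rate on top 2: 1.134. polychaete worms: 0.958 < 1.134 → exclude; stop.
Optimal diet: amphipods, small clams — 2 of 4 types.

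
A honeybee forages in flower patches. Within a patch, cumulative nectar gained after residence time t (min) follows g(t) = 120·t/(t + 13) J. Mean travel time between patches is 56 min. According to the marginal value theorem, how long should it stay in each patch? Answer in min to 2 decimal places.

Optimal t* satisfies g'(t*) = g(t*)/(T + t*).
g'(t) = 120·13/(t + 13)². Setting 120·13/(t+13)² = 120t/[(t+13)(56+t)] gives 13(56+t) = t(t+13), so t² = 13×56 = 728.
t* = √728 = 26.98 min.

26.98 min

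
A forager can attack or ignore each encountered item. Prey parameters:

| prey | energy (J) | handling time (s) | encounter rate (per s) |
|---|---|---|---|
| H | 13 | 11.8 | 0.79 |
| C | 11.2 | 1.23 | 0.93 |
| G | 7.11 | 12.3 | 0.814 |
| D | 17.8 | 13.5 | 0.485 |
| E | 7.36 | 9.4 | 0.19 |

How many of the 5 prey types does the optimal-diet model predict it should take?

Rank by E/h (J/s): C 9.11, D 1.32, H 1.1, E 0.783, G 0.578. Include each in turn until the next type's E/h falls below the running intake rate.
Rate on top 1: 4.858. D: 1.32 < 4.858 → exclude; stop.
Optimal diet: C — 1 of 5 types.

1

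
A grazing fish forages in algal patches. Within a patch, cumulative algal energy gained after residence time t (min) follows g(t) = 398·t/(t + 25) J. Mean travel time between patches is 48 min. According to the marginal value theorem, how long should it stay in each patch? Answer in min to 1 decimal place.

Optimal t* satisfies g'(t*) = g(t*)/(T + t*).
g'(t) = 398·25/(t + 25)². Setting 398·25/(t+25)² = 398t/[(t+25)(48+t)] gives 25(48+t) = t(t+25), so t² = 25×48 = 1200.
t* = √1200 = 34.64 min.

34.6 min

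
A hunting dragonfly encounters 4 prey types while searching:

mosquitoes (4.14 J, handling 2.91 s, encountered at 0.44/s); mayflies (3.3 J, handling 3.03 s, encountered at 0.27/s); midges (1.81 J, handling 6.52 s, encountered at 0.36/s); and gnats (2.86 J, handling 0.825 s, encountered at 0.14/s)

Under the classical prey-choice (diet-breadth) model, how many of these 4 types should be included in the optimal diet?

Profitabilities (E/h, J/s): gnats 3.47, mosquitoes 1.42, mayflies 1.09, midges 0.278. Add prey in this order while the next type's profitability exceeds the intake rate on those already taken.
Rate on top 1: 0.3589. mosquitoes: 1.42 > 0.3589 → include.
Rate on top 2: 0.9274. mayflies: 1.09 > 0.9274 → include.
Rate on top 3: 0.9686. midges: 0.278 < 0.9686 → exclude; stop.
Optimal diet: gnats, mosquitoes, mayflies — 3 of 4 types.

3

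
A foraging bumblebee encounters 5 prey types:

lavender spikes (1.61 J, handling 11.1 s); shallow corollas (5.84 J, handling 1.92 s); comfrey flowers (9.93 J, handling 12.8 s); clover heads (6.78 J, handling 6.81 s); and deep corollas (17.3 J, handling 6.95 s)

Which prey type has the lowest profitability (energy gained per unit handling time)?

Profitability E/h (J/s): lavender spikes = 1.61/11.1 = 0.145, shallow corollas = 5.84/1.92 = 3.04, comfrey flowers = 9.93/12.8 = 0.776, clover heads = 6.78/6.81 = 0.996, deep corollas = 17.3/6.95 = 2.49.
Ranked: shallow corollas > deep corollas > clover heads > comfrey flowers > lavender spikes.

lavender spikes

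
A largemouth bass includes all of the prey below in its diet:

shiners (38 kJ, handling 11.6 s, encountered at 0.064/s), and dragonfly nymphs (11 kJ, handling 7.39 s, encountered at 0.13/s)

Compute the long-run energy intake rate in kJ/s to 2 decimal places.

1.43 kJ/s

R = Σλ_iE_i / (1 + Σλ_ih_i)
Numerator: 0.064×38 + 0.13×11 = 3.862
Denominator: 1 + 0.064×11.6 + 0.13×7.39 = 2.703
R = 3.862/2.703 = 1.429 kJ/s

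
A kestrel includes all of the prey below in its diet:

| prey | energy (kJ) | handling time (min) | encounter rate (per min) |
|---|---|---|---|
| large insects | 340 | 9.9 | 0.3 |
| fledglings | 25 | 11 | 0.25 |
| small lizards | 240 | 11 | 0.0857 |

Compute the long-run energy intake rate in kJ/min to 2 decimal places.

R = (0.3×340 + 0.25×25 + 0.0857×240) / (1 + 0.3×9.9 + 0.25×11 + 0.0857×11) = 128.8/7.663 = 16.81 kJ/min.

16.81 kJ/min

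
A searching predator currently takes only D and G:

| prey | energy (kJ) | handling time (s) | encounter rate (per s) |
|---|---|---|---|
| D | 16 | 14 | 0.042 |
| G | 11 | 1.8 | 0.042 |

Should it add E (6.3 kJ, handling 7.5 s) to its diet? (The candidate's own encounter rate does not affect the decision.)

Intake rate on the current diet: R = (0.042×16 + 0.042×11) / (1 + 0.042×14 + 0.042×1.8) = 1.134/1.664 = 0.6817 kJ/s.
Profitability of E: 6.3/7.5 = 0.84 kJ/s.
Since 0.84 > R, including E increases the long-run rate.

Yes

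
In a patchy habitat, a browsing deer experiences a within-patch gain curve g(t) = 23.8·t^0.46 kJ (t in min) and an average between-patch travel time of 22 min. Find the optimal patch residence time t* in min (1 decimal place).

Optimal t* satisfies g'(t*) = g(t*)/(T + t*).
g'(t) = 0.46·23.8·t^-0.54. Setting 0.46·23.8·t^-0.54 = 23.8·t^0.46/(22+t) gives 0.46(22+t) = t, so 0.54·t = 0.46×22.
t* = 0.46×22/0.54 = 18.74 min.

18.7 min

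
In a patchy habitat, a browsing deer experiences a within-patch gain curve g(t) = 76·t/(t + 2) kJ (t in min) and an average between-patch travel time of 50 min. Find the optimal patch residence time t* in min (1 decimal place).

By the marginal value theorem, leave when the instantaneous gain rate g'(t) equals the habitat-wide average g(t)/(T + t).
g'(t) = 76·2/(t + 2)². Setting 76·2/(t+2)² = 76t/[(t+2)(50+t)] gives 2(50+t) = t(t+2), so t² = 2×50 = 100.
t* = √100 = 10 min.

10.0 min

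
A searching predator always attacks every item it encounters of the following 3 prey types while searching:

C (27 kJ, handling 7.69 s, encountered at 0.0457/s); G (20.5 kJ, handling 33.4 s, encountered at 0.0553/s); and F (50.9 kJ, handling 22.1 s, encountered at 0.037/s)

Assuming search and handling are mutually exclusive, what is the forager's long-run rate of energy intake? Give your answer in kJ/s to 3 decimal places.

1.058 kJ/s

R = Σλ_iE_i / (1 + Σλ_ih_i)
Numerator: 0.0457×27 + 0.0553×20.5 + 0.037×50.9 = 4.251
Denominator: 1 + 0.0457×7.69 + 0.0553×33.4 + 0.037×22.1 = 4.016
R = 4.251/4.016 = 1.058 kJ/s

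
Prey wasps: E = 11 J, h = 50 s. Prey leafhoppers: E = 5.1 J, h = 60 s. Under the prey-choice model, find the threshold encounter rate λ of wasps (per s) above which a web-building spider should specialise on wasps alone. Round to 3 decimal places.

0.013 per s

At the threshold, the rate on wasps alone equals the profitability of leafhoppers: λ·11/(1 + λ·50) = 5.1/60 = 0.085.
Rearranging, λ(11 − 0.085×50) = 0.085, so λ = 0.085/6.75 = 0.01259 per s.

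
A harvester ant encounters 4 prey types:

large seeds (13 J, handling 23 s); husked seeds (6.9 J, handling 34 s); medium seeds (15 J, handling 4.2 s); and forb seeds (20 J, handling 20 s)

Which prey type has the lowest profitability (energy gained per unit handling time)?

Profitability E/h (J/s): large seeds = 13/23 = 0.565, husked seeds = 6.9/34 = 0.203, medium seeds = 15/4.2 = 3.57, forb seeds = 20/20 = 1.
Ranked: medium seeds > forb seeds > large seeds > husked seeds.

husked seeds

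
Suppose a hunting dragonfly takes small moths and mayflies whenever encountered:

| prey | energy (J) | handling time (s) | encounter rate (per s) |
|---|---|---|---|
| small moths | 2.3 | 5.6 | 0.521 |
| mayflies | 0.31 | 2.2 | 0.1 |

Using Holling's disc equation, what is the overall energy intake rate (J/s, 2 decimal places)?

Energy encountered per unit search time: 0.521×2.3 + 0.1×0.31 = 1.229 J/s.
Handling time per unit search time: 0.521×5.6 + 0.1×2.2 = 3.138.
Rate = 1.229/(1 + 3.138) = 0.2971 J/s.

0.30 J/s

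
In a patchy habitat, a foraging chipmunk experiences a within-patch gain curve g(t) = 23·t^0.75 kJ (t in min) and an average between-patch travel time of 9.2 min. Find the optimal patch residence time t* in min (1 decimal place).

Maximise g(t)/(T+t): set derivative to zero → g'(t)(T+t) = g(t).
g'(t) = 0.75·23·t^-0.25. Setting 0.75·23·t^-0.25 = 23·t^0.75/(9.2+t) gives 0.75(9.2+t) = t, so 0.25·t = 0.75×9.2.
t* = 0.75×9.2/0.25 = 27.6 min.

27.6 min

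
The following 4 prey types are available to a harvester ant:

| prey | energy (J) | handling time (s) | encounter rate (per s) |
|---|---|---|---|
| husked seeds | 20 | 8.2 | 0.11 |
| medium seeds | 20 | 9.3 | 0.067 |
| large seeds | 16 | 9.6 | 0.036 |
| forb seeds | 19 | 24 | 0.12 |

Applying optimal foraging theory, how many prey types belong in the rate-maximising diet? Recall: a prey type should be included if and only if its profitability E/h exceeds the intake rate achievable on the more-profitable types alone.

E/h in descending order: husked seeds 2.44, medium seeds 2.15, large seeds 1.67, forb seeds 0.792 J/s. The optimal diet is the largest prefix of this list for which every included type satisfies E_i/h_i > R on the types above it.
Rate on top 1: 1.157. medium seeds: 2.15 > 1.157 → include.
Rate on top 2: 1.402. large seeds: 1.67 > 1.402 → include.
Rate on top 3: 1.434. forb seeds: 0.792 < 1.434 → exclude; stop.
Optimal diet: husked seeds, medium seeds, large seeds — 3 of 4 types.

3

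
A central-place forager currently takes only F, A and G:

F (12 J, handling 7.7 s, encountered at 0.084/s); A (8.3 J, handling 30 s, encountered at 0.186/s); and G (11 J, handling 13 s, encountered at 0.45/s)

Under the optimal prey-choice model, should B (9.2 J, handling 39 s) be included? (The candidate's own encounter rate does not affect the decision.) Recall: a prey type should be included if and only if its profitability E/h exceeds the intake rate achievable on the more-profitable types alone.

No

Current rate: (0.084×12 + 0.186×8.3 + 0.45×11)/(1 + 0.084×7.7 + 0.186×30 + 0.45×13) = 0.5737 J/s.
Profitability of B: 9.2/39 = 0.2359 J/s.
0.2359 < 0.5737, so adding B would lower the average — exclude it.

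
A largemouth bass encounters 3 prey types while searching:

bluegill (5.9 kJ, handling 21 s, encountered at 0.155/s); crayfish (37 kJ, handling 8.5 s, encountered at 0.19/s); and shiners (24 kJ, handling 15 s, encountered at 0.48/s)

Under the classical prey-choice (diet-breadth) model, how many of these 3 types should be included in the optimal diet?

1

Rank by E/h (kJ/s): crayfish 4.35, shiners 1.6, bluegill 0.281. Include each in turn until the next type's E/h falls below the running intake rate.
Rate on top 1: 2.688. shiners: 1.6 < 2.688 → exclude; stop.
Optimal diet: crayfish — 1 of 3 types.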